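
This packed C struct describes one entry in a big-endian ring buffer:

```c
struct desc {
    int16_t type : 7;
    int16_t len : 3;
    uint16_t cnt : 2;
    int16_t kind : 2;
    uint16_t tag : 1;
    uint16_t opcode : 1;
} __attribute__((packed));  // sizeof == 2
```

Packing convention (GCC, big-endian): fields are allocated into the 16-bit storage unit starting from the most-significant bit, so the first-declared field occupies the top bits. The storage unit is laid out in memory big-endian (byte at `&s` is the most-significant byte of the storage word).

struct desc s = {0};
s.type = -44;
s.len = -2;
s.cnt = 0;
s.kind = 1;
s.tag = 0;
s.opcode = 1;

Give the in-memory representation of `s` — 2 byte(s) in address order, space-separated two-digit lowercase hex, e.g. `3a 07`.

a9 85

[9+:7] type=-44 & 0x7f = 0x54; word=0xa800
[6+:3] len=-2 & 0x7 = 0x6; word=0xa980
[4+:2] cnt=0 & 0x3 = 0x0; word=0xa980
[2+:2] kind=1 & 0x3 = 0x1; word=0xa984
[1+:1] tag=0 & 0x1 = 0x0; word=0xa984
[0+:1] opcode=1 & 0x1 = 0x1; word=0xa985
word = 0xa985 → big-endian bytes:
  [0]=0xa9  [1]=0x85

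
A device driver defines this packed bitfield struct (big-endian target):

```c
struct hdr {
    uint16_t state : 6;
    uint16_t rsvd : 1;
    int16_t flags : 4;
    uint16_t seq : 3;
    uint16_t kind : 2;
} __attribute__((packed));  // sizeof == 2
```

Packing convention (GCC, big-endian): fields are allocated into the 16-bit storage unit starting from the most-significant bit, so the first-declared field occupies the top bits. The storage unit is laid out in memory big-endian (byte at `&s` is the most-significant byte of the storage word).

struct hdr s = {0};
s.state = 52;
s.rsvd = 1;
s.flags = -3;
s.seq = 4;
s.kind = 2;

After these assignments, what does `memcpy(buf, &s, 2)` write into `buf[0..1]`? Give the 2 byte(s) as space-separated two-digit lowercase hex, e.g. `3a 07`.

d3 b2

state (6b) val=52 bits=0x34 at bit 10: 0xd000
rsvd (1b) val=1 bits=0x1 at bit 9: 0xd200
flags (4b) val=-3 bits=0xd at bit 5: 0xd3a0
seq (3b) val=4 bits=0x4 at bit 2: 0xd3b0
kind (2b) val=2 bits=0x2 at bit 0: 0xd3b2
word = 0xd3b2 → big-endian bytes:
  [0]=0xd3  [1]=0xb2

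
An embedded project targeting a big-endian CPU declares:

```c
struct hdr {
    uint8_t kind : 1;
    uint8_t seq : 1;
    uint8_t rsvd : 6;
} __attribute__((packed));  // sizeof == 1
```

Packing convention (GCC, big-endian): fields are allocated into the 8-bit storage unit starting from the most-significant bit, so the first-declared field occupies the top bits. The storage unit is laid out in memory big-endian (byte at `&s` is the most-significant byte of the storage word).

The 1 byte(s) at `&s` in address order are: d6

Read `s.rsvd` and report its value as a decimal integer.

[0]=0xd6 (big-endian) → word 0xd6
kind [7+:1] = (word>>7) & 0x1 = 1
seq [6+:1] = (word>>6) & 0x1 = 1
rsvd [0+:6] = (word>>0) & 0x3f = 22  ←

22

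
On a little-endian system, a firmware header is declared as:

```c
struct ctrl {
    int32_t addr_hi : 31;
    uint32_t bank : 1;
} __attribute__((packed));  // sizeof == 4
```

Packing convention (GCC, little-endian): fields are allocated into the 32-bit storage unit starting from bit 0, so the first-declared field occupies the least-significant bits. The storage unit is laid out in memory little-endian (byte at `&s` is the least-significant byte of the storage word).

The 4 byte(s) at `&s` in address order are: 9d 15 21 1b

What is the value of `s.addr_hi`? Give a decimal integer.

[0]=0x9d [1]=0x15 [2]=0x21 [3]=0x1b (little-endian) → word 0x1b21159d
addr_hi:31 @ bit 0 → (0x1b21159d>>0)&0x7fffffff = 0x1b21159d  ←
bank:1 @ bit 31 → (0x1b21159d>>31)&0x1 = 0x0
addr_hi signed 31b, MSB=0: value = 455153053

455153053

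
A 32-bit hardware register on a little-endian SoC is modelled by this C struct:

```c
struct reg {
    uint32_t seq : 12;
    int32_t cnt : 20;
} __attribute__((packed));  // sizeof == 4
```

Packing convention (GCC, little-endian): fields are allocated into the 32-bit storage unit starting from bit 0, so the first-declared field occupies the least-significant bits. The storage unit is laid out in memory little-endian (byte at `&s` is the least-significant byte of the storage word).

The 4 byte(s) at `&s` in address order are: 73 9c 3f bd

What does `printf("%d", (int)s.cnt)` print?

[0]=0x73 [1]=0x9c [2]=0x3f [3]=0xbd (little-endian) → word 0xbd3f9c73
seq [0+:12] = (word>>0) & 0xfff = 3187
cnt [12+:20] = (word>>12) & 0xfffff = 775161  ←
cnt signed 20b, MSB=1: 775161 - 1048576 = -273415

-273415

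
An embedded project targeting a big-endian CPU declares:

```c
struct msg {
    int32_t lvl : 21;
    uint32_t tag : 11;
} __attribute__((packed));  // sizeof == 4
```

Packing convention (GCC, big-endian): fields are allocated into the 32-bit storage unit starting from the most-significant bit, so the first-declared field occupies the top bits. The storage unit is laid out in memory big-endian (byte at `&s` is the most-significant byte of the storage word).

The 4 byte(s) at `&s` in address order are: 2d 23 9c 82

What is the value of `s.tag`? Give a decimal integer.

1154

[0]=0x2d [1]=0x23 [2]=0x9c [3]=0x82 (big-endian) → word 0x2d239c82
lvl:21 @ bit 11 → (0x2d239c82>>11)&0x1fffff = 0x5a473
tag:11 @ bit 0 → (0x2d239c82>>0)&0x7ff = 0x482  ←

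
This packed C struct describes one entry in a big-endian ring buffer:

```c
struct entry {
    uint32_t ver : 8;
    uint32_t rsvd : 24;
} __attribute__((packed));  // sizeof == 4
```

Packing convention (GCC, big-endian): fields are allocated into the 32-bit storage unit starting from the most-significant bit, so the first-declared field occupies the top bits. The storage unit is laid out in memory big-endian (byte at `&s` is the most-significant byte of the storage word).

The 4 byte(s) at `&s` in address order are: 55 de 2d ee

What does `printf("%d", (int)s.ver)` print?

85

[0]=0x55 [1]=0xde [2]=0x2d [3]=0xee (big-endian) → word 0x55de2dee
ver:8 @ bit 24 → (0x55de2dee>>24)&0xff = 0x55  ←
rsvd:24 @ bit 0 → (0x55de2dee>>0)&0xffffff = 0xde2dee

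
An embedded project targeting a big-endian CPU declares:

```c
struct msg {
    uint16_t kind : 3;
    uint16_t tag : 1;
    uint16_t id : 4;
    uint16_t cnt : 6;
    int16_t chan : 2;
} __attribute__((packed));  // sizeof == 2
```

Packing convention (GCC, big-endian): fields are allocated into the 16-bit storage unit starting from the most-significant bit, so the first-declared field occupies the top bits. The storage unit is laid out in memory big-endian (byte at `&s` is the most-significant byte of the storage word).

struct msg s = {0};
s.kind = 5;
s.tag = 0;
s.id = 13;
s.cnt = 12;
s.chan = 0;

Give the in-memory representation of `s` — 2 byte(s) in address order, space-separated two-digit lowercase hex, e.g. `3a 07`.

[13+:3] kind=5 & 0x7 = 0x5; word=0xa000
[12+:1] tag=0 & 0x1 = 0x0; word=0xa000
[8+:4] id=13 & 0xf = 0xd; word=0xad00
[2+:6] cnt=12 & 0x3f = 0xc; word=0xad30
[0+:2] chan=0 & 0x3 = 0x0; word=0xad30
word = 0xad30 → big-endian bytes:
  [0]=0xad  [1]=0x30

ad 30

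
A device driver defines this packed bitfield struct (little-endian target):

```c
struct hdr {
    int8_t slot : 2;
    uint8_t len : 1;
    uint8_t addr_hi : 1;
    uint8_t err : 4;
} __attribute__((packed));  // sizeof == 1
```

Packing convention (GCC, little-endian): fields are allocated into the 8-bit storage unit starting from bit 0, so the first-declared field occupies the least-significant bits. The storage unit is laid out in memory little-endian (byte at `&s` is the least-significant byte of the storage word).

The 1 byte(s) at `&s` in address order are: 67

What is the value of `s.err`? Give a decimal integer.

[0]=0x67 (little-endian) → word 0x67
slot [0+:2] = (word>>0) & 0x3 = 3
len [2+:1] = (word>>2) & 0x1 = 1
addr_hi [3+:1] = (word>>3) & 0x1 = 0
err [4+:4] = (word>>4) & 0xf = 6  ←

6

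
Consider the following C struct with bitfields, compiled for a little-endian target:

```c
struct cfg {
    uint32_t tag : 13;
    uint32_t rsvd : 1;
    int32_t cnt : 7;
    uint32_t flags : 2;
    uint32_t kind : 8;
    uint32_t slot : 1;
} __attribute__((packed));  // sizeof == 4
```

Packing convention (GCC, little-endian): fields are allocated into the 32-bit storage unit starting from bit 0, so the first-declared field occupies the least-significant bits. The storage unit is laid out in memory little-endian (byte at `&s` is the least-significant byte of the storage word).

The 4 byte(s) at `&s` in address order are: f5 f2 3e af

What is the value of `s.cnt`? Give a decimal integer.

-5

[0]=0xf5 [1]=0xf2 [2]=0x3e [3]=0xaf (little-endian) → word 0xaf3ef2f5
tag:13 @ bit 0 → (0xaf3ef2f5>>0)&0x1fff = 0x12f5
rsvd:1 @ bit 13 → (0xaf3ef2f5>>13)&0x1 = 0x1
cnt:7 @ bit 14 → (0xaf3ef2f5>>14)&0x7f = 0x7b  ←
flags:2 @ bit 21 → (0xaf3ef2f5>>21)&0x3 = 0x1
kind:8 @ bit 23 → (0xaf3ef2f5>>23)&0xff = 0x5e
slot:1 @ bit 31 → (0xaf3ef2f5>>31)&0x1 = 0x1
cnt signed 7b, MSB=1: 123 - 128 = -5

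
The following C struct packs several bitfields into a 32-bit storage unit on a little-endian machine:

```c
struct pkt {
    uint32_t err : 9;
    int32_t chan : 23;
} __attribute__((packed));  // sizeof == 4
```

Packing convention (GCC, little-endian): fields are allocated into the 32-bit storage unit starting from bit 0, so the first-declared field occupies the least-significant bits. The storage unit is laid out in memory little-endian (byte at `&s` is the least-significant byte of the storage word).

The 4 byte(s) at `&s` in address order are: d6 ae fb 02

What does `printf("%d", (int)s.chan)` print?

97751

[0]=0xd6 [1]=0xae [2]=0xfb [3]=0x02 (little-endian) → word 0x02fbaed6
err [0+:9] = (word>>0) & 0x1ff = 214
chan [9+:23] = (word>>9) & 0x7fffff = 97751  ←
chan signed 23b, MSB=0: value = 97751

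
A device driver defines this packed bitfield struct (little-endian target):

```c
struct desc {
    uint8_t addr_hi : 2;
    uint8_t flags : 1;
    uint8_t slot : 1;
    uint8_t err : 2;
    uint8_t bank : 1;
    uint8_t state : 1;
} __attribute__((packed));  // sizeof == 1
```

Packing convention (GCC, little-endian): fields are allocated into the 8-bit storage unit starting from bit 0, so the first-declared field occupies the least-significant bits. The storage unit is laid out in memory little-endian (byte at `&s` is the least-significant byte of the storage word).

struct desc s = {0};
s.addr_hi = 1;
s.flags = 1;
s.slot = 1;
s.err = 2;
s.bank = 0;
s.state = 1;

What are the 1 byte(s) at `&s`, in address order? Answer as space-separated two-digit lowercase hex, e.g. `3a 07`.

ad

addr_hi (2b) val=1 bits=0x1 at bit 0: 0x01
flags (1b) val=1 bits=0x1 at bit 2: 0x05
slot (1b) val=1 bits=0x1 at bit 3: 0x0d
err (2b) val=2 bits=0x2 at bit 4: 0x2d
bank (1b) val=0 bits=0x0 at bit 6: 0x2d
state (1b) val=1 bits=0x1 at bit 7: 0xad
word = 0xad → little-endian bytes:
  [0]=0xad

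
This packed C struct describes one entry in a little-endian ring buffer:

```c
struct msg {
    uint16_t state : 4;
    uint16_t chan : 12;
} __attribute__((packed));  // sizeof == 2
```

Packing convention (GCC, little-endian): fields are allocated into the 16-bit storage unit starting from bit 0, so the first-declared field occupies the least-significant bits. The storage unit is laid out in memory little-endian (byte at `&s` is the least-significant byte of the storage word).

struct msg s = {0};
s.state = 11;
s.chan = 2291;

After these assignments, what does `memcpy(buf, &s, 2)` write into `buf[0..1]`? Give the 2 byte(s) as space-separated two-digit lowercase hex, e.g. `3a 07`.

state:4 = 11 → 0xb << 0 → word 0x000b
chan:12 = 2291 → 0x8f3 << 4 → word 0x8f3b
word = 0x8f3b → little-endian bytes:
  [0]=0x3b  [1]=0x8f

3b 8f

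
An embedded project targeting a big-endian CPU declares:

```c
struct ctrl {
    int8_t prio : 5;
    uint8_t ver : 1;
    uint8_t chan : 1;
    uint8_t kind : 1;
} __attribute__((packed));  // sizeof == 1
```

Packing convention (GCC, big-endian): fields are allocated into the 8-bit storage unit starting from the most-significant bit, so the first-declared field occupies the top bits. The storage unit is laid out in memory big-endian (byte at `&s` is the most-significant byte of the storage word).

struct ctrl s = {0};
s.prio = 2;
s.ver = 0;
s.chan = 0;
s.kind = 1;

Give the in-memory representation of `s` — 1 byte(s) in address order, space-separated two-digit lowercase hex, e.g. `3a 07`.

prio (5b) val=2 bits=0x2 at bit 3: 0x10
ver (1b) val=0 bits=0x0 at bit 2: 0x10
chan (1b) val=0 bits=0x0 at bit 1: 0x10
kind (1b) val=1 bits=0x1 at bit 0: 0x11
word = 0x11 → big-endian bytes:
  [0]=0x11

11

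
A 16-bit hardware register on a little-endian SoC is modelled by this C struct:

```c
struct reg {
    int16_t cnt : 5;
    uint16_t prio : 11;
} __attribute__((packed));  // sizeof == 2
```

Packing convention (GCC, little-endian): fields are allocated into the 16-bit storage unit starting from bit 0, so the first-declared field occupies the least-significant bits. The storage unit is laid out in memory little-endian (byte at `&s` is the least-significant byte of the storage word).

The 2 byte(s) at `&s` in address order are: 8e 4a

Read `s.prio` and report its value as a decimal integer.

[0]=0x8e [1]=0x4a (little-endian) → word 0x4a8e
cnt [0+:5] = (word>>0) & 0x1f = 14
prio [5+:11] = (word>>5) & 0x7ff = 596  ←

596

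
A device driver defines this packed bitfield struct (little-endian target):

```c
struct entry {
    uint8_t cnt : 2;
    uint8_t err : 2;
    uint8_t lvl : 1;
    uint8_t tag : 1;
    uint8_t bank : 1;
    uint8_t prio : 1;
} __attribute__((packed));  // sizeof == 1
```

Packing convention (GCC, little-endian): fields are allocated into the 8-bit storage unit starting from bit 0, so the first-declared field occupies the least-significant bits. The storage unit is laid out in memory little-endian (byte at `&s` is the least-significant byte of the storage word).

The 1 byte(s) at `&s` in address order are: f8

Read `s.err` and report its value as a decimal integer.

[0]=0xf8 (little-endian) → word 0xf8
cnt [0+:2] = (word>>0) & 0x3 = 0
err [2+:2] = (word>>2) & 0x3 = 2  ←
lvl [4+:1] = (word>>4) & 0x1 = 1
tag [5+:1] = (word>>5) & 0x1 = 1
bank [6+:1] = (word>>6) & 0x1 = 1
prio [7+:1] = (word>>7) & 0x1 = 1

2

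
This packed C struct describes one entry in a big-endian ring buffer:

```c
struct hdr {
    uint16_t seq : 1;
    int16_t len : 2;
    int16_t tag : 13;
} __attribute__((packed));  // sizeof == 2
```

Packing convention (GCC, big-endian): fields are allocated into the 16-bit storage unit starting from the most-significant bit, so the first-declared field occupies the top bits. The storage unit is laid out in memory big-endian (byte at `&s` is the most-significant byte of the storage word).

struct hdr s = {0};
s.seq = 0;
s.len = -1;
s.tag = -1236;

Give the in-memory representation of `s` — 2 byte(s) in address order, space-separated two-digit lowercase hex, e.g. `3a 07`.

7b 2c

[15+:1] seq=0 & 0x1 = 0x0; word=0x0000
[13+:2] len=-1 & 0x3 = 0x3; word=0x6000
[0+:13] tag=-1236 & 0x1fff = 0x1b2c; word=0x7b2c
word = 0x7b2c → big-endian bytes:
  [0]=0x7b  [1]=0x2c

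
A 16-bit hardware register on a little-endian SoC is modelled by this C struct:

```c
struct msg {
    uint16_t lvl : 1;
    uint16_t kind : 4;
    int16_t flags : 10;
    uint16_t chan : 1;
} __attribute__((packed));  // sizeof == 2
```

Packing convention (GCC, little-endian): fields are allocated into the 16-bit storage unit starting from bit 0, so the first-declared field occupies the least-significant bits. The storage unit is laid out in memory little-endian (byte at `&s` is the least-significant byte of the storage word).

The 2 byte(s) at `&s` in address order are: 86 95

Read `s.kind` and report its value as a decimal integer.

3

[0]=0x86 [1]=0x95 (little-endian) → word 0x9586
lvl [0+:1] = (word>>0) & 0x1 = 0
kind [1+:4] = (word>>1) & 0xf = 3  ←
flags [5+:10] = (word>>5) & 0x3ff = 172
chan [15+:1] = (word>>15) & 0x1 = 1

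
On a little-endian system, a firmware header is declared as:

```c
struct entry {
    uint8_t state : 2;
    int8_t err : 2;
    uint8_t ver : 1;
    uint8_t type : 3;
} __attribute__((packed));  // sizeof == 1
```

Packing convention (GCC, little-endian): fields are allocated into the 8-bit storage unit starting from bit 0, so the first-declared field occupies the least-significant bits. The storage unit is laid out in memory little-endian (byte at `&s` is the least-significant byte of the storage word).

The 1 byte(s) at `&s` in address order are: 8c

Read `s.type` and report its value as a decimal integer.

[0]=0x8c (little-endian) → word 0x8c
state [0+:2] = (word>>0) & 0x3 = 0
err [2+:2] = (word>>2) & 0x3 = 3
ver [4+:1] = (word>>4) & 0x1 = 0
type [5+:3] = (word>>5) & 0x7 = 4  ←

4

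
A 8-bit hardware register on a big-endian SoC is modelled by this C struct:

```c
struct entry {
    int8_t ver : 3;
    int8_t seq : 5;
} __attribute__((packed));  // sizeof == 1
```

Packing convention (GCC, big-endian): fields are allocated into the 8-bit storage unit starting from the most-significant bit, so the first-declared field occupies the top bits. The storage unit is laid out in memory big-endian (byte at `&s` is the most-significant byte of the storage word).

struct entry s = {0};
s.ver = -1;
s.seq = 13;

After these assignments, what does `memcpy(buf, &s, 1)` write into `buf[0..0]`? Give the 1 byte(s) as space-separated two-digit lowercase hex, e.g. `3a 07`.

ed

[5+:3] ver=-1 & 0x7 = 0x7; word=0xe0
[0+:5] seq=13 & 0x1f = 0xd; word=0xed
word = 0xed → big-endian bytes:
  [0]=0xed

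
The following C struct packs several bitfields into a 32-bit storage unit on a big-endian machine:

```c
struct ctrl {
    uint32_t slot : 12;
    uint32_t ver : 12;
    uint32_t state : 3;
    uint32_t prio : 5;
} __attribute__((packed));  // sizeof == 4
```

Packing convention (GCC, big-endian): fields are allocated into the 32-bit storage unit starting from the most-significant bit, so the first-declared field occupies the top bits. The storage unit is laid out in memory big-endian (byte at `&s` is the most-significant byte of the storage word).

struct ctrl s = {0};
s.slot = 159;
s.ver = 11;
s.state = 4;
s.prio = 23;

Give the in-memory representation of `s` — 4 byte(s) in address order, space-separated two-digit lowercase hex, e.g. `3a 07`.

09 f0 0b 97

slot (12b) val=159 bits=0x9f at bit 20: 0x09f00000
ver (12b) val=11 bits=0xb at bit 8: 0x09f00b00
state (3b) val=4 bits=0x4 at bit 5: 0x09f00b80
prio (5b) val=23 bits=0x17 at bit 0: 0x09f00b97
word = 0x09f00b97 → big-endian bytes:
  [0]=0x09  [1]=0xf0  [2]=0x0b  [3]=0x97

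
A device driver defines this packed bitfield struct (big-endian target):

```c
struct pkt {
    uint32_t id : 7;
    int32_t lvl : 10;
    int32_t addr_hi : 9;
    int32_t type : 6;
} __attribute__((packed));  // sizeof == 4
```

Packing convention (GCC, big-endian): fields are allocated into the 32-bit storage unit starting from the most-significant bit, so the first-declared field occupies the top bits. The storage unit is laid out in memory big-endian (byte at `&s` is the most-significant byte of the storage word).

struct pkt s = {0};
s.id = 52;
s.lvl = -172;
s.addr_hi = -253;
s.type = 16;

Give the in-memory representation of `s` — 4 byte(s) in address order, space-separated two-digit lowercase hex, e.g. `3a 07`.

69 aa 40 d0

id (7b) val=52 bits=0x34 at bit 25: 0x68000000
lvl (10b) val=-172 bits=0x354 at bit 15: 0x69aa0000
addr_hi (9b) val=-253 bits=0x103 at bit 6: 0x69aa40c0
type (6b) val=16 bits=0x10 at bit 0: 0x69aa40d0
word = 0x69aa40d0 → big-endian bytes:
  [0]=0x69  [1]=0xaa  [2]=0x40  [3]=0xd0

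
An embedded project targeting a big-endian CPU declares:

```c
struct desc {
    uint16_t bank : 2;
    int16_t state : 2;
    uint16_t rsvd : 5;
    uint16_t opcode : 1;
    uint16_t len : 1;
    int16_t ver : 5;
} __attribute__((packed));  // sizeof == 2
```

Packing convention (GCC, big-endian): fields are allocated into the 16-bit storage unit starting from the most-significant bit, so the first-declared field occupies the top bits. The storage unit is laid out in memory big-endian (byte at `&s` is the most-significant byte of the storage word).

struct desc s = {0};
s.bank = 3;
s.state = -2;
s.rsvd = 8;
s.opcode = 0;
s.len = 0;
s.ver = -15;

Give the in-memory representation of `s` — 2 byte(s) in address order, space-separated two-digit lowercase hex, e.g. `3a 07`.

bank (2b) val=3 bits=0x3 at bit 14: 0xc000
state (2b) val=-2 bits=0x2 at bit 12: 0xe000
rsvd (5b) val=8 bits=0x8 at bit 7: 0xe400
opcode (1b) val=0 bits=0x0 at bit 6: 0xe400
len (1b) val=0 bits=0x0 at bit 5: 0xe400
ver (5b) val=-15 bits=0x11 at bit 0: 0xe411
word = 0xe411 → big-endian bytes:
  [0]=0xe4  [1]=0x11

e4 11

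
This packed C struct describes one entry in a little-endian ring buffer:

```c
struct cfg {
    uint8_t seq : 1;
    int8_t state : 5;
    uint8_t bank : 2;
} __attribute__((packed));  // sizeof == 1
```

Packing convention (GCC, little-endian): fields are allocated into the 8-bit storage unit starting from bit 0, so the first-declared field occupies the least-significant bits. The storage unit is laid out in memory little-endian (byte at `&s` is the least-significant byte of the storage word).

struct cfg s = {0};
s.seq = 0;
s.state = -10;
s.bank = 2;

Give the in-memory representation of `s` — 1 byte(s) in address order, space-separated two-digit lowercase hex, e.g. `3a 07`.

ac

seq:1 = 0 → 0x0 << 0 → word 0x00
state:5 = -10 → 0x16 << 1 → word 0x2c
bank:2 = 2 → 0x2 << 6 → word 0xac
word = 0xac → little-endian bytes:
  [0]=0xac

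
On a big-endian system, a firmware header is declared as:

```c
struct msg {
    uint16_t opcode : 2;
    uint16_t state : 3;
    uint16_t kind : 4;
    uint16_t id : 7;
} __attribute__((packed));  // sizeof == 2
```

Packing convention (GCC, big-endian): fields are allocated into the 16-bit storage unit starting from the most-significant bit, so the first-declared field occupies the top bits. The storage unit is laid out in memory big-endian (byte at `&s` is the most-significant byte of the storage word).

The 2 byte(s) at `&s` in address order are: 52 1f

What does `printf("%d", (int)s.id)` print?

31

[0]=0x52 [1]=0x1f (big-endian) → word 0x521f
opcode [14+:2] = (word>>14) & 0x3 = 1
state [11+:3] = (word>>11) & 0x7 = 2
kind [7+:4] = (word>>7) & 0xf = 4
id [0+:7] = (word>>0) & 0x7f = 31  ←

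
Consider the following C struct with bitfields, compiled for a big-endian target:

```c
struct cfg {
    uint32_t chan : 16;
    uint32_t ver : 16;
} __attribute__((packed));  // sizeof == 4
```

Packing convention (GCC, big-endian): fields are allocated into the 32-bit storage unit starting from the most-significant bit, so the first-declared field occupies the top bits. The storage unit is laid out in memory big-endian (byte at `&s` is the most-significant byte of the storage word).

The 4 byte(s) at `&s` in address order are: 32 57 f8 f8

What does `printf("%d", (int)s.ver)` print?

[0]=0x32 [1]=0x57 [2]=0xf8 [3]=0xf8 (big-endian) → word 0x3257f8f8
chan:16 @ bit 16 → (0x3257f8f8>>16)&0xffff = 0x3257
ver:16 @ bit 0 → (0x3257f8f8>>0)&0xffff = 0xf8f8  ←

63736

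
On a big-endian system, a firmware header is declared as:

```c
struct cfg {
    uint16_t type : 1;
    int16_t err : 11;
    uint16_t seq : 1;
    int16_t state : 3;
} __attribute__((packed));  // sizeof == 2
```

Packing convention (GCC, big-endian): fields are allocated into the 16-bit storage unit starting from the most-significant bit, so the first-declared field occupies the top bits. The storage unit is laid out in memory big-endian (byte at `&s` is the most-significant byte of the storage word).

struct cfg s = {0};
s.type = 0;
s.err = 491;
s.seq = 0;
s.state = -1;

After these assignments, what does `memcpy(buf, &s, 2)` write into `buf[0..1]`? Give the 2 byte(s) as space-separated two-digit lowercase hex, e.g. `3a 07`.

1e b7

type (1b) val=0 bits=0x0 at bit 15: 0x0000
err (11b) val=491 bits=0x1eb at bit 4: 0x1eb0
seq (1b) val=0 bits=0x0 at bit 3: 0x1eb0
state (3b) val=-1 bits=0x7 at bit 0: 0x1eb7
word = 0x1eb7 → big-endian bytes:
  [0]=0x1e  [1]=0xb7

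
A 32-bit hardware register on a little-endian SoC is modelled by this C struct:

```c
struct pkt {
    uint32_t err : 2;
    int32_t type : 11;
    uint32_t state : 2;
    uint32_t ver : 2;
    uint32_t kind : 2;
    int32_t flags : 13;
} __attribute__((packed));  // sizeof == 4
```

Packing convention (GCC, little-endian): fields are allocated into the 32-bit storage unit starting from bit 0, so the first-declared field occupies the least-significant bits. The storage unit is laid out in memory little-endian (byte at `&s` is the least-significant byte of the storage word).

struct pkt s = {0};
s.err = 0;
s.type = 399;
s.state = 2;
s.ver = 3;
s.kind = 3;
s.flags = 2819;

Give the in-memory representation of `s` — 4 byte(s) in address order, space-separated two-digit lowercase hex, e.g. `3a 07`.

3c c6 1f 58

err:2 = 0 → 0x0 << 0 → word 0x00000000
type:11 = 399 → 0x18f << 2 → word 0x0000063c
state:2 = 2 → 0x2 << 13 → word 0x0000463c
ver:2 = 3 → 0x3 << 15 → word 0x0001c63c
kind:2 = 3 → 0x3 << 17 → word 0x0007c63c
flags:13 = 2819 → 0xb03 << 19 → word 0x581fc63c
word = 0x581fc63c → little-endian bytes:
  [0]=0x3c  [1]=0xc6  [2]=0x1f  [3]=0x58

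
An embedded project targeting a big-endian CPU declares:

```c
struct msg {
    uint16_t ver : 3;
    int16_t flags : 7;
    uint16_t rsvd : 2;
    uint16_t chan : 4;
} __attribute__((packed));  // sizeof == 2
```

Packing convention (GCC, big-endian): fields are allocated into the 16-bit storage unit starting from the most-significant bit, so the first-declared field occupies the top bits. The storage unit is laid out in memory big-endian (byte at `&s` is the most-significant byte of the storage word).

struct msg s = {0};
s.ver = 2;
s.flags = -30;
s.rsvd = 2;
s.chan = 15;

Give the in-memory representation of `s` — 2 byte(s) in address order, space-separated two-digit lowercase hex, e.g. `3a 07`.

[13+:3] ver=2 & 0x7 = 0x2; word=0x4000
[6+:7] flags=-30 & 0x7f = 0x62; word=0x5880
[4+:2] rsvd=2 & 0x3 = 0x2; word=0x58a0
[0+:4] chan=15 & 0xf = 0xf; word=0x58af
word = 0x58af → big-endian bytes:
  [0]=0x58  [1]=0xaf

58 af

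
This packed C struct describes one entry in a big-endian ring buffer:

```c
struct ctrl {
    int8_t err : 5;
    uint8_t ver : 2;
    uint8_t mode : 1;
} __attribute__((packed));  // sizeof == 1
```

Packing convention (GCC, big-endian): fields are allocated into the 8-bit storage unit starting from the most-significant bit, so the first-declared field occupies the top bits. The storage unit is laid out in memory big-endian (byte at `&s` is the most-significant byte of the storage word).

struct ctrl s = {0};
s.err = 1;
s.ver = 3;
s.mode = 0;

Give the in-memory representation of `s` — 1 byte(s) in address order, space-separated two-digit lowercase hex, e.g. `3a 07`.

0e

[3+:5] err=1 & 0x1f = 0x1; word=0x08
[1+:2] ver=3 & 0x3 = 0x3; word=0x0e
[0+:1] mode=0 & 0x1 = 0x0; word=0x0e
word = 0x0e → big-endian bytes:
  [0]=0x0e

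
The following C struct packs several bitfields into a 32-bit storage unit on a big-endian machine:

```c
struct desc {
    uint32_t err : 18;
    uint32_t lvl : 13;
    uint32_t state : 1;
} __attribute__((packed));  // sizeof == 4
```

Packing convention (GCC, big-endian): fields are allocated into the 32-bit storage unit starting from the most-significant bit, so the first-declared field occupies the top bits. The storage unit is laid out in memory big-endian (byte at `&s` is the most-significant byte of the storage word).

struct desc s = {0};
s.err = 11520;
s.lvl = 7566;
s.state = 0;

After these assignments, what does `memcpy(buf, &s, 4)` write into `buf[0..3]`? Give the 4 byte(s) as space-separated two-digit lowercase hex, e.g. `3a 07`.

0b 40 3b 1c

err (18b) val=11520 bits=0x2d00 at bit 14: 0x0b400000
lvl (13b) val=7566 bits=0x1d8e at bit 1: 0x0b403b1c
state (1b) val=0 bits=0x0 at bit 0: 0x0b403b1c
word = 0x0b403b1c → big-endian bytes:
  [0]=0x0b  [1]=0x40  [2]=0x3b  [3]=0x1c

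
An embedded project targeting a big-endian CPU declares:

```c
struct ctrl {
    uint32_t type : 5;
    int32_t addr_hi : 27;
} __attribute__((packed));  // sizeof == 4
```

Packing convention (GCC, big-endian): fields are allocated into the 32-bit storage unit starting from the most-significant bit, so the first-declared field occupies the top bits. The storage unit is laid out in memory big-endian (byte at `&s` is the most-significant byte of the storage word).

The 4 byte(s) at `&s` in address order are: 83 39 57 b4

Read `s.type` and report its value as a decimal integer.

[0]=0x83 [1]=0x39 [2]=0x57 [3]=0xb4 (big-endian) → word 0x833957b4
type [27+:5] = (word>>27) & 0x1f = 16  ←
addr_hi [0+:27] = (word>>0) & 0x7ffffff = 54089652

16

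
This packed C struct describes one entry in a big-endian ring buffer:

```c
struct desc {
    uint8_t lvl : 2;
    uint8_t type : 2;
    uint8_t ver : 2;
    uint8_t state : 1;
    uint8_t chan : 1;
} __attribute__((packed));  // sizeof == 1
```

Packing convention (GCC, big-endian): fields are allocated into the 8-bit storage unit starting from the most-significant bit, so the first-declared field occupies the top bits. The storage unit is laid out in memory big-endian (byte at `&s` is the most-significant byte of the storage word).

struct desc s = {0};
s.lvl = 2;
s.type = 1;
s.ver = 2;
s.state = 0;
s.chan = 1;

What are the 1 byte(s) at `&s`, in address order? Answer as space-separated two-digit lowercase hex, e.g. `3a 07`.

lvl (2b) val=2 bits=0x2 at bit 6: 0x80
type (2b) val=1 bits=0x1 at bit 4: 0x90
ver (2b) val=2 bits=0x2 at bit 2: 0x98
state (1b) val=0 bits=0x0 at bit 1: 0x98
chan (1b) val=1 bits=0x1 at bit 0: 0x99
word = 0x99 → big-endian bytes:
  [0]=0x99

99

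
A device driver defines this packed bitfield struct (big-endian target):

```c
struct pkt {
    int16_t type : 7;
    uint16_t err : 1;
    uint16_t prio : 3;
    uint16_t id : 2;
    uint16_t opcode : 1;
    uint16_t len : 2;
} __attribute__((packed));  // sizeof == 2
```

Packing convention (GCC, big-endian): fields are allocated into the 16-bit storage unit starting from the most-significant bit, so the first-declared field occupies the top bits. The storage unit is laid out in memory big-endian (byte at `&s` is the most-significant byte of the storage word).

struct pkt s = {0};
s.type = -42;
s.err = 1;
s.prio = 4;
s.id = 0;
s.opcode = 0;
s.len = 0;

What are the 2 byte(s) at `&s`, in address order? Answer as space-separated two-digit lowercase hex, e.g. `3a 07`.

[9+:7] type=-42 & 0x7f = 0x56; word=0xac00
[8+:1] err=1 & 0x1 = 0x1; word=0xad00
[5+:3] prio=4 & 0x7 = 0x4; word=0xad80
[3+:2] id=0 & 0x3 = 0x0; word=0xad80
[2+:1] opcode=0 & 0x1 = 0x0; word=0xad80
[0+:2] len=0 & 0x3 = 0x0; word=0xad80
word = 0xad80 → big-endian bytes:
  [0]=0xad  [1]=0x80

ad 80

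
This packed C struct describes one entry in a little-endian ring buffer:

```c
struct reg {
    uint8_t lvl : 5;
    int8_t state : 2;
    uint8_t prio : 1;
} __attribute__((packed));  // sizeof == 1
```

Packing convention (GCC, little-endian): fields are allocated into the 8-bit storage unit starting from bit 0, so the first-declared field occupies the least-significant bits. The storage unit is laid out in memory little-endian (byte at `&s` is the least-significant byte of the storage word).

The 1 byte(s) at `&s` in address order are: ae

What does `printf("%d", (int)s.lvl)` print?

14

[0]=0xae (little-endian) → word 0xae
lvl [0+:5] = (word>>0) & 0x1f = 14  ←
state [5+:2] = (word>>5) & 0x3 = 1
prio [7+:1] = (word>>7) & 0x1 = 1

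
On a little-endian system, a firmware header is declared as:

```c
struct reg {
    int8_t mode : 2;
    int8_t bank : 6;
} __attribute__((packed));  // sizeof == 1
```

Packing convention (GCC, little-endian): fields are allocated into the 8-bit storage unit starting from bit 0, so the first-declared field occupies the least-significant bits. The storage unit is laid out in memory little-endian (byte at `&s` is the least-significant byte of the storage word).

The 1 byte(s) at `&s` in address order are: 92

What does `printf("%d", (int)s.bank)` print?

[0]=0x92 (little-endian) → word 0x92
mode [0+:2] = (word>>0) & 0x3 = 2
bank [2+:6] = (word>>2) & 0x3f = 36  ←
bank signed 6b, MSB=1: 36 - 64 = -28

-28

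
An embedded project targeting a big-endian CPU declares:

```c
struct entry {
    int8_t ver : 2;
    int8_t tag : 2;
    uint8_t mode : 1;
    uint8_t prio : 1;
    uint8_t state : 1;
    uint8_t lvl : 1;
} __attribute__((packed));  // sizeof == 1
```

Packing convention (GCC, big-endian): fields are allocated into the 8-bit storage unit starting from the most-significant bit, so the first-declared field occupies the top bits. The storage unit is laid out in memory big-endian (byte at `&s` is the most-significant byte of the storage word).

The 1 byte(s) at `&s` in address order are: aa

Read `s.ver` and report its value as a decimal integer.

-2

[0]=0xaa (big-endian) → word 0xaa
ver:2 @ bit 6 → (0xaa>>6)&0x3 = 0x2  ←
tag:2 @ bit 4 → (0xaa>>4)&0x3 = 0x2
mode:1 @ bit 3 → (0xaa>>3)&0x1 = 0x1
prio:1 @ bit 2 → (0xaa>>2)&0x1 = 0x0
state:1 @ bit 1 → (0xaa>>1)&0x1 = 0x1
lvl:1 @ bit 0 → (0xaa>>0)&0x1 = 0x0
ver signed 2b, MSB=1: 2 - 4 = -2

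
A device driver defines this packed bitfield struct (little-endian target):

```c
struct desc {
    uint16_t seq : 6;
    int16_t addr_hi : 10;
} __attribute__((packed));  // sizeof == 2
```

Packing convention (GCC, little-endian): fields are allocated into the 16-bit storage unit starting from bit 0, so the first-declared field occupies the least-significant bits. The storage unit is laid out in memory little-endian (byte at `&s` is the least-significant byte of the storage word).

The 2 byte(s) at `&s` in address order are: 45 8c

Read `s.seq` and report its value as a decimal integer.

5

[0]=0x45 [1]=0x8c (little-endian) → word 0x8c45
seq:6 @ bit 0 → (0x8c45>>0)&0x3f = 0x5  ←
addr_hi:10 @ bit 6 → (0x8c45>>6)&0x3ff = 0x231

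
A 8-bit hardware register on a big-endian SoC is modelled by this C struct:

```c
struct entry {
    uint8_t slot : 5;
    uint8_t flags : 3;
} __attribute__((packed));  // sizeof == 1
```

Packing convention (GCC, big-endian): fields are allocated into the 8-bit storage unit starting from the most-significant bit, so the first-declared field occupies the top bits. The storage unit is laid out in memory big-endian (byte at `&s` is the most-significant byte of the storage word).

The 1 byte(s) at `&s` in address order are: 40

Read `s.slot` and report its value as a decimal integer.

8

[0]=0x40 (big-endian) → word 0x40
slot:5 @ bit 3 → (0x40>>3)&0x1f = 0x8  ←
flags:3 @ bit 0 → (0x40>>0)&0x7 = 0x0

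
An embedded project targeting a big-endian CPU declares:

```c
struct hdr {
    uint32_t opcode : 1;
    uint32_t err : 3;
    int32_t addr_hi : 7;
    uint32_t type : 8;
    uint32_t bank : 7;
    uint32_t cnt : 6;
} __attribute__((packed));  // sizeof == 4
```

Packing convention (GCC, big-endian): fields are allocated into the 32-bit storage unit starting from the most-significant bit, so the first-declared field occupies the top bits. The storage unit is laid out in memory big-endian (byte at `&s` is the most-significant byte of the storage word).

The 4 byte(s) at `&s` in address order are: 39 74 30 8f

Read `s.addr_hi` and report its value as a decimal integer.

-53

[0]=0x39 [1]=0x74 [2]=0x30 [3]=0x8f (big-endian) → word 0x3974308f
opcode [31+:1] = (word>>31) & 0x1 = 0
err [28+:3] = (word>>28) & 0x7 = 3
addr_hi [21+:7] = (word>>21) & 0x7f = 75  ←
type [13+:8] = (word>>13) & 0xff = 161
bank [6+:7] = (word>>6) & 0x7f = 66
cnt [0+:6] = (word>>0) & 0x3f = 15
addr_hi signed 7b, MSB=1: 75 - 128 = -53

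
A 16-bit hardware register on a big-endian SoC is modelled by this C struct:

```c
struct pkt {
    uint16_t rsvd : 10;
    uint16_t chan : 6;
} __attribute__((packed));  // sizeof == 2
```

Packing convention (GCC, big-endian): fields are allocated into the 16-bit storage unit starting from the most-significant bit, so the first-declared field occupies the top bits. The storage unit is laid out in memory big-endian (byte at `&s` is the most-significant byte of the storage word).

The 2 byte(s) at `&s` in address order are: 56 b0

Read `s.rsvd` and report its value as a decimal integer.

[0]=0x56 [1]=0xb0 (big-endian) → word 0x56b0
rsvd:10 @ bit 6 → (0x56b0>>6)&0x3ff = 0x15a  ←
chan:6 @ bit 0 → (0x56b0>>0)&0x3f = 0x30

346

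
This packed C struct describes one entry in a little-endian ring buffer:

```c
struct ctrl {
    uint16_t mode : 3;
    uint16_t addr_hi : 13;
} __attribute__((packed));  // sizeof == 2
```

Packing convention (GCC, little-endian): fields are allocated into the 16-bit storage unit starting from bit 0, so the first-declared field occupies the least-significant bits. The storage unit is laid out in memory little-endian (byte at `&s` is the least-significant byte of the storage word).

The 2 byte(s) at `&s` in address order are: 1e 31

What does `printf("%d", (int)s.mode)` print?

6

[0]=0x1e [1]=0x31 (little-endian) → word 0x311e
mode [0+:3] = (word>>0) & 0x7 = 6  ←
addr_hi [3+:13] = (word>>3) & 0x1fff = 1571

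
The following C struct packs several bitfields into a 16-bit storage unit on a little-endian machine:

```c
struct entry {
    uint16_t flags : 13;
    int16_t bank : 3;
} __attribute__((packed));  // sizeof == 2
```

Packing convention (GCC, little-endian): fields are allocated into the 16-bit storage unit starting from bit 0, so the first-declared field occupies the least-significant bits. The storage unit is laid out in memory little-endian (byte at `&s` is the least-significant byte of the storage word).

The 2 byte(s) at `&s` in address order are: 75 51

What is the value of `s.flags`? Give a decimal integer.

4469

[0]=0x75 [1]=0x51 (little-endian) → word 0x5175
flags [0+:13] = (word>>0) & 0x1fff = 4469  ←
bank [13+:3] = (word>>13) & 0x7 = 2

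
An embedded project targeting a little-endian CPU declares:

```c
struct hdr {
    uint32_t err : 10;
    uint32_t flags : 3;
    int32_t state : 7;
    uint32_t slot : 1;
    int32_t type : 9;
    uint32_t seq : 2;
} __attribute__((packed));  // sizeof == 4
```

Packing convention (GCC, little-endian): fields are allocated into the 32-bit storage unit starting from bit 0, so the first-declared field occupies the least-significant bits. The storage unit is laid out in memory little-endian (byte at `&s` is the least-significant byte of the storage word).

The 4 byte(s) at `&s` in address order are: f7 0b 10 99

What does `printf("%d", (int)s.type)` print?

[0]=0xf7 [1]=0x0b [2]=0x10 [3]=0x99 (little-endian) → word 0x99100bf7
err:10 @ bit 0 → (0x99100bf7>>0)&0x3ff = 0x3f7
flags:3 @ bit 10 → (0x99100bf7>>10)&0x7 = 0x2
state:7 @ bit 13 → (0x99100bf7>>13)&0x7f = 0x0
slot:1 @ bit 20 → (0x99100bf7>>20)&0x1 = 0x1
type:9 @ bit 21 → (0x99100bf7>>21)&0x1ff = 0xc8  ←
seq:2 @ bit 30 → (0x99100bf7>>30)&0x3 = 0x2
type signed 9b, MSB=0: value = 200

200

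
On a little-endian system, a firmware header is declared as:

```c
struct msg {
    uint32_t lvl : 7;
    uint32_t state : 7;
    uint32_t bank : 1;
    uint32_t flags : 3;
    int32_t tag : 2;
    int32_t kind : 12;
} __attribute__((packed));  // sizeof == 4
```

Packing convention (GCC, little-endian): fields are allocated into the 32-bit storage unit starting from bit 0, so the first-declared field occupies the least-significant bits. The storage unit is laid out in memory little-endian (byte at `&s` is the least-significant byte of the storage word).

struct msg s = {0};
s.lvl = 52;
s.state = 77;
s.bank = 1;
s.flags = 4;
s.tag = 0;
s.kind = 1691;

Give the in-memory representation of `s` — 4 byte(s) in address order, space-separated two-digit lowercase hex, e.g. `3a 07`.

lvl:7 = 52 → 0x34 << 0 → word 0x00000034
state:7 = 77 → 0x4d << 7 → word 0x000026b4
bank:1 = 1 → 0x1 << 14 → word 0x000066b4
flags:3 = 4 → 0x4 << 15 → word 0x000266b4
tag:2 = 0 → 0x0 << 18 → word 0x000266b4
kind:12 = 1691 → 0x69b << 20 → word 0x69b266b4
word = 0x69b266b4 → little-endian bytes:
  [0]=0xb4  [1]=0x66  [2]=0xb2  [3]=0x69

b4 66 b2 69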